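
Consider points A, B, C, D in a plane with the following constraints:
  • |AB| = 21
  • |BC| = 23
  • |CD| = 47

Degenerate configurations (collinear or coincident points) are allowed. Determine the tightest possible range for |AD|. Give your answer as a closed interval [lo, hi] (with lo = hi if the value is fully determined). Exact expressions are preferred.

|AD| ∈ [3, 91]  (≈ [3.0000, 91.0000])

|AB| ∈ {21}
|BC| ∈ {23}
|CD| ∈ {47}
|AC| ∈ [2, 44]
|BD| ∈ [24, 70]
|AD| ∈ [3, 91]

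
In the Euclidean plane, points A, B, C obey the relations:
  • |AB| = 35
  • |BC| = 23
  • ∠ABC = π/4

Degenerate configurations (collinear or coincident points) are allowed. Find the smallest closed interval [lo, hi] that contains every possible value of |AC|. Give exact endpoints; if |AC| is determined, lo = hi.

|AC| = √(1754 - 805·√(2))  (≈ 24.8104)

|AB| ∈ {35}
|BC| ∈ {23}
|AC| ∈ {√(1754 - 805·√(2))}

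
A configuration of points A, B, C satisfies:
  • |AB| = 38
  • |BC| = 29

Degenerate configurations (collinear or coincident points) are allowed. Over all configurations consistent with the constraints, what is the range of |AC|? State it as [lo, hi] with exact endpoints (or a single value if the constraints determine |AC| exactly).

|AB| ∈ {38}
|BC| ∈ {29}
|AC| ∈ [9, 67]

|AC| ∈ [9, 67]  (≈ [9.0000, 67.0000])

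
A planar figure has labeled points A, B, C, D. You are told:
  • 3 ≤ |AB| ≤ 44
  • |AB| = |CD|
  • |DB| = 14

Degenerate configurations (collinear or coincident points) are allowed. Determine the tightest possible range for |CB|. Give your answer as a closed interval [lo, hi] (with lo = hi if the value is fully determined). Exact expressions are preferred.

|AB| ∈ [3, 44]
|BD| ∈ {14}
|CD| ∈ [3, 44]
|AD| ∈ [0, 58]
|BC| ∈ [0, 58]
|AC| ∈ [0, 102]

|CB| ∈ [0, 58]  (≈ [0.0000, 58.0000])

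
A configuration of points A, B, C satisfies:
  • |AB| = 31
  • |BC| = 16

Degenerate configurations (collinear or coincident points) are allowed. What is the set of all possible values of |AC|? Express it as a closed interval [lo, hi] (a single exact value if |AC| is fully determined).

|AC| ∈ [15, 47]  (≈ [15.0000, 47.0000])

|AB| ∈ {31}
|BC| ∈ {16}
|AC| ∈ [15, 47]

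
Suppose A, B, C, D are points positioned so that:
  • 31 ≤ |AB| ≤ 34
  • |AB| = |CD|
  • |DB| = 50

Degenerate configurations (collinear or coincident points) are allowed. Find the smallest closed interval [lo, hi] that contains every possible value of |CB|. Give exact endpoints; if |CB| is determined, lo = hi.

|CB| ∈ [16, 84]  (≈ [16.0000, 84.0000])

|AB| ∈ [31, 34]
|BD| ∈ {50}
|CD| ∈ [31, 34]
|AD| ∈ [16, 84]
|BC| ∈ [16, 84]
|AC| ∈ [0, 118]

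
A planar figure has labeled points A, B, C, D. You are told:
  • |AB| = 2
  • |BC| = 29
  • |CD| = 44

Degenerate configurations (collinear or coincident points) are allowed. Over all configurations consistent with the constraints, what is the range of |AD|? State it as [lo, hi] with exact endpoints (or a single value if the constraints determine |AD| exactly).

|AB| ∈ {2}
|BC| ∈ {29}
|CD| ∈ {44}
|AC| ∈ [27, 31]
|BD| ∈ [15, 73]
|AD| ∈ [13, 75]

|AD| ∈ [13, 75]  (≈ [13.0000, 75.0000])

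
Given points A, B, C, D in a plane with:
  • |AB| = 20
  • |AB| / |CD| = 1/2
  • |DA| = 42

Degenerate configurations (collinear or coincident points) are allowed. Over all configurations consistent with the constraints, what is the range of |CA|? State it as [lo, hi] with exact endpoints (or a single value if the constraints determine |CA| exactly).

|AB| ∈ {20}
|AD| ∈ {42}
|CD| ∈ {40}
|BD| ∈ [22, 62]
|AC| ∈ [2, 82]
|BC| ∈ [0, 102]

|CA| ∈ [2, 82]  (≈ [2.0000, 82.0000])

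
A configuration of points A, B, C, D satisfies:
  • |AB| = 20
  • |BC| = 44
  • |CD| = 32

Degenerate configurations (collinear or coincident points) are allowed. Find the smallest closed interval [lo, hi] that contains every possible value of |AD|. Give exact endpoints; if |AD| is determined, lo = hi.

|AB| ∈ {20}
|BC| ∈ {44}
|CD| ∈ {32}
|AC| ∈ [24, 64]
|BD| ∈ [12, 76]
|AD| ∈ [0, 96]

|AD| ∈ [0, 96]  (≈ [0.0000, 96.0000])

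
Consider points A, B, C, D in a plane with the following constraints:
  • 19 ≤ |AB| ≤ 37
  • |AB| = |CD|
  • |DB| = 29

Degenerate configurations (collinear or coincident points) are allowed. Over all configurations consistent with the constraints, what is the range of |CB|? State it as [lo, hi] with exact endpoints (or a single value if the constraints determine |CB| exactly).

|CB| ∈ [0, 66]  (≈ [0.0000, 66.0000])

|AB| ∈ [19, 37]
|BD| ∈ {29}
|CD| ∈ [19, 37]
|AD| ∈ [0, 66]
|BC| ∈ [0, 66]
|AC| ∈ [0, 103]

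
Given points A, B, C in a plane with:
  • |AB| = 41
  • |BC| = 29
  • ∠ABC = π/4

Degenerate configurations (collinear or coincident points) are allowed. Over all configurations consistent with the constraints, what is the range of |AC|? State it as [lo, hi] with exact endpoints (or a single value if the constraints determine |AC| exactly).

|AC| = √(2522 - 1189·√(2))  (≈ 28.9914)

|AB| ∈ {41}
|BC| ∈ {29}
|AC| ∈ {√(2522 - 1189·√(2))}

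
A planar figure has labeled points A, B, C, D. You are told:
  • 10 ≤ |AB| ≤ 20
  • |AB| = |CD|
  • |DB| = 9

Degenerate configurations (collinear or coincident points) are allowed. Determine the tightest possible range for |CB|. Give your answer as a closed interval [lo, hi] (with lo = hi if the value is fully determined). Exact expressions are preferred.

|CB| ∈ [1, 29]  (≈ [1.0000, 29.0000])

|AB| ∈ [10, 20]
|BD| ∈ {9}
|CD| ∈ [10, 20]
|AD| ∈ [1, 29]
|BC| ∈ [1, 29]
|AC| ∈ [0, 49]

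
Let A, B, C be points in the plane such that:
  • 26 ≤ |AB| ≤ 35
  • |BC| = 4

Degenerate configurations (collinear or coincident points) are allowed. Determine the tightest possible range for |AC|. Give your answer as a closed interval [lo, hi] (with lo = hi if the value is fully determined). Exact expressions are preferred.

|AC| ∈ [22, 39]  (≈ [22.0000, 39.0000])

|AB| ∈ [26, 35]
|BC| ∈ {4}
|AC| ∈ [22, 39]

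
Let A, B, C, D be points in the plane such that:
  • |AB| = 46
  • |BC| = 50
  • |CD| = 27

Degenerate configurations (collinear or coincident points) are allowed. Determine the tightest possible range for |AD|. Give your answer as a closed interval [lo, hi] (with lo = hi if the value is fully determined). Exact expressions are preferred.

|AD| ∈ [0, 123]  (≈ [0.0000, 123.0000])

|AB| ∈ {46}
|BC| ∈ {50}
|CD| ∈ {27}
|AC| ∈ [4, 96]
|BD| ∈ [23, 77]
|AD| ∈ [0, 123]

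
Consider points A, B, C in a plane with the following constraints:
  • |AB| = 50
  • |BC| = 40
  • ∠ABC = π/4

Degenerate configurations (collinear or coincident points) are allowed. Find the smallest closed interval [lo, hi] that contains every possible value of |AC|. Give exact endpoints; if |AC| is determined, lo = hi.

|AB| ∈ {50}
|BC| ∈ {40}
|AC| ∈ {10·√(41 - 20·√(2))}

|AC| = 10·√(41 - 20·√(2))  (≈ 35.6591)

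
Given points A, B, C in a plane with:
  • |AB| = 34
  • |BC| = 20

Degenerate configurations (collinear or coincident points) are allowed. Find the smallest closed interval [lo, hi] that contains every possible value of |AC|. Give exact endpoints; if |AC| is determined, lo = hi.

|AB| ∈ {34}
|BC| ∈ {20}
|AC| ∈ [14, 54]

|AC| ∈ [14, 54]  (≈ [14.0000, 54.0000])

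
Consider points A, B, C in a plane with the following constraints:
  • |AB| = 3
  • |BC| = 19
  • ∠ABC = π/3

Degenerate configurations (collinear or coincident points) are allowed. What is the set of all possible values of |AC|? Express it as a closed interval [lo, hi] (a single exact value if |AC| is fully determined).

|AC| = √(313)  (≈ 17.6918)

|AB| ∈ {3}
|BC| ∈ {19}
|AC| ∈ {√(313)}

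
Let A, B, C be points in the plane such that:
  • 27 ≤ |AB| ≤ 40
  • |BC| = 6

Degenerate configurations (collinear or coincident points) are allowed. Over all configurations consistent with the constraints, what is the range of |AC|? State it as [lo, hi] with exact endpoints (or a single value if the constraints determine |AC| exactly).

|AC| ∈ [21, 46]  (≈ [21.0000, 46.0000])

|AB| ∈ [27, 40]
|BC| ∈ {6}
|AC| ∈ [21, 46]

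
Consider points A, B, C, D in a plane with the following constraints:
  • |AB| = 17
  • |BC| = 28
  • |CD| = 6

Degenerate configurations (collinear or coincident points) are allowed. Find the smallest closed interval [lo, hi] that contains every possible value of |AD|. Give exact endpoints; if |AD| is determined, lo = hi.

|AB| ∈ {17}
|BC| ∈ {28}
|CD| ∈ {6}
|AC| ∈ [11, 45]
|BD| ∈ [22, 34]
|AD| ∈ [5, 51]

|AD| ∈ [5, 51]  (≈ [5.0000, 51.0000])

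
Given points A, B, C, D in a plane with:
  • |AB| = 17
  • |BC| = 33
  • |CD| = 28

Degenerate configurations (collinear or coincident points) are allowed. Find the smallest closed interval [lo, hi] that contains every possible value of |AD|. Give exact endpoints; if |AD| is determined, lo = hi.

|AB| ∈ {17}
|BC| ∈ {33}
|CD| ∈ {28}
|AC| ∈ [16, 50]
|BD| ∈ [5, 61]
|AD| ∈ [0, 78]

|AD| ∈ [0, 78]  (≈ [0.0000, 78.0000])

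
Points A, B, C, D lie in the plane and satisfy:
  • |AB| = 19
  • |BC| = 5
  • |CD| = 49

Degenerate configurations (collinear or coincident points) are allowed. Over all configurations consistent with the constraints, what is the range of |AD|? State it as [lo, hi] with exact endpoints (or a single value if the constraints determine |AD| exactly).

|AB| ∈ {19}
|BC| ∈ {5}
|CD| ∈ {49}
|AC| ∈ [14, 24]
|BD| ∈ [44, 54]
|AD| ∈ [25, 73]

|AD| ∈ [25, 73]  (≈ [25.0000, 73.0000])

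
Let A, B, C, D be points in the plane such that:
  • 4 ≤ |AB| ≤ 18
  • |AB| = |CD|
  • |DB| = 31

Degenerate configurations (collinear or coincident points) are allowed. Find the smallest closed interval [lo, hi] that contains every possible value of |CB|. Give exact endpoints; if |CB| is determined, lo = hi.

|AB| ∈ [4, 18]
|BD| ∈ {31}
|CD| ∈ [4, 18]
|AD| ∈ [13, 49]
|BC| ∈ [13, 49]
|AC| ∈ [0, 67]

|CB| ∈ [13, 49]  (≈ [13.0000, 49.0000])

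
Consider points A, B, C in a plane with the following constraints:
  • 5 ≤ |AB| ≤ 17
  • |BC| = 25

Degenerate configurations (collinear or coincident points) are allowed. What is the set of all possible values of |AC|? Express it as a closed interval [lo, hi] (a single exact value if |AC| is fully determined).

|AC| ∈ [8, 42]  (≈ [8.0000, 42.0000])

|AB| ∈ [5, 17]
|BC| ∈ {25}
|AC| ∈ [8, 42]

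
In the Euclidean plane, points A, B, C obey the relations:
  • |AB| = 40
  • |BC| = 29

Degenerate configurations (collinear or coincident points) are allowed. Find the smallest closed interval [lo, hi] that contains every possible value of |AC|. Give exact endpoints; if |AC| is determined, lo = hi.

|AC| ∈ [11, 69]  (≈ [11.0000, 69.0000])

|AB| ∈ {40}
|BC| ∈ {29}
|AC| ∈ [11, 69]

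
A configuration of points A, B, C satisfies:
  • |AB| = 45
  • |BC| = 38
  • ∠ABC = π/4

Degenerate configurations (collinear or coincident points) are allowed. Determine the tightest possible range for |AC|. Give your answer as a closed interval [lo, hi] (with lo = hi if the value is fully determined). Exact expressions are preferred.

|AC| = √(3469 - 1710·√(2))  (≈ 32.4144)

|AB| ∈ {45}
|BC| ∈ {38}
|AC| ∈ {√(3469 - 1710·√(2))}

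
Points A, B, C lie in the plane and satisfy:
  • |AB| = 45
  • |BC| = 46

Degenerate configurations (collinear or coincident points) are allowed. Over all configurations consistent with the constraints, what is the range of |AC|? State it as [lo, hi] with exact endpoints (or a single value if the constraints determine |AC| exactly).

|AB| ∈ {45}
|BC| ∈ {46}
|AC| ∈ [1, 91]

|AC| ∈ [1, 91]  (≈ [1.0000, 91.0000])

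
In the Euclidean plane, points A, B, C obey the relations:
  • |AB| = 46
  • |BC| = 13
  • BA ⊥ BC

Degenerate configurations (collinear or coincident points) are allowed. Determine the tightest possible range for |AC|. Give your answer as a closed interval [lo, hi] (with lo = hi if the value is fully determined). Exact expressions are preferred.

|AC| = √(2285)  (≈ 47.8017)

|AB| ∈ {46}
|BC| ∈ {13}
|AC| ∈ {√(2285)}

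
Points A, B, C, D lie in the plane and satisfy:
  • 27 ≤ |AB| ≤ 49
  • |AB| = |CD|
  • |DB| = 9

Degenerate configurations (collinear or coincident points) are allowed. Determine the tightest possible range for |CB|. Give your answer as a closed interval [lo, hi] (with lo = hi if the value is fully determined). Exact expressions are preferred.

|CB| ∈ [18, 58]  (≈ [18.0000, 58.0000])

|AB| ∈ [27, 49]
|BD| ∈ {9}
|CD| ∈ [27, 49]
|AD| ∈ [18, 58]
|BC| ∈ [18, 58]
|AC| ∈ [0, 107]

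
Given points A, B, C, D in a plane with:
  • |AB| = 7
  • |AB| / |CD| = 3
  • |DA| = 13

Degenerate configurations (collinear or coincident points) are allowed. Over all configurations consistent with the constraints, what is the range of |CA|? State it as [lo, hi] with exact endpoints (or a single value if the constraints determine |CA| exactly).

|AB| ∈ {7}
|AD| ∈ {13}
|CD| ∈ {7/3}
|BD| ∈ [6, 20]
|AC| ∈ [32/3, 46/3]
|BC| ∈ [11/3, 67/3]

|CA| ∈ [32/3, 46/3]  (≈ [10.6667, 15.3333])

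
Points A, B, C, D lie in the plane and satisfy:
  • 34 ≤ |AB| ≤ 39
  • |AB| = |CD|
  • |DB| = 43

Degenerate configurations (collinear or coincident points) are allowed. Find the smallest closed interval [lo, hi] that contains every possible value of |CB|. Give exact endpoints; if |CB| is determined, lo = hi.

|AB| ∈ [34, 39]
|BD| ∈ {43}
|CD| ∈ [34, 39]
|AD| ∈ [4, 82]
|BC| ∈ [4, 82]
|AC| ∈ [0, 121]

|CB| ∈ [4, 82]  (≈ [4.0000, 82.0000])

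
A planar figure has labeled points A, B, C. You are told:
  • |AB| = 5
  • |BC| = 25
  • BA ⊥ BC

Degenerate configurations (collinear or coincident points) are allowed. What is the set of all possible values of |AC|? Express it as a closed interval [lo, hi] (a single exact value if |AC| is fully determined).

|AC| = 5·√(26)  (≈ 25.4951)

|AB| ∈ {5}
|BC| ∈ {25}
|AC| ∈ {5·√(26)}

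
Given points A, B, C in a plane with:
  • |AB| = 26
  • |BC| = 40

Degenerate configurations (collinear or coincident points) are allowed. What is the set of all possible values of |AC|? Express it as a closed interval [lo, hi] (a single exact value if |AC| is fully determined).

|AC| ∈ [14, 66]  (≈ [14.0000, 66.0000])

|AB| ∈ {26}
|BC| ∈ {40}
|AC| ∈ [14, 66]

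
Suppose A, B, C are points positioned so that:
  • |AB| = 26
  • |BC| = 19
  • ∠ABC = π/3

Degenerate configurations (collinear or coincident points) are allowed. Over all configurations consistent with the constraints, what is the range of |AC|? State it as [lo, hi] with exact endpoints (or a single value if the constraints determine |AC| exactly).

|AB| ∈ {26}
|BC| ∈ {19}
|AC| ∈ {√(543)}

|AC| = √(543)  (≈ 23.3024)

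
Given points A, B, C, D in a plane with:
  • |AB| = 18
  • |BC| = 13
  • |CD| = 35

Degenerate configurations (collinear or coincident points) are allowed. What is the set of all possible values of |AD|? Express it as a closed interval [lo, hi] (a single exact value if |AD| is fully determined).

|AB| ∈ {18}
|BC| ∈ {13}
|CD| ∈ {35}
|AC| ∈ [5, 31]
|BD| ∈ [22, 48]
|AD| ∈ [4, 66]

|AD| ∈ [4, 66]  (≈ [4.0000, 66.0000])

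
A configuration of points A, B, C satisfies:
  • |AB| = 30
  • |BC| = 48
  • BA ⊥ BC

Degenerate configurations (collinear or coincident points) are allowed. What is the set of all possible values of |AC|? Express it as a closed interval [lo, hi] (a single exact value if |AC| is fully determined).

|AB| ∈ {30}
|BC| ∈ {48}
|AC| ∈ {6·√(89)}

|AC| = 6·√(89)  (≈ 56.6039)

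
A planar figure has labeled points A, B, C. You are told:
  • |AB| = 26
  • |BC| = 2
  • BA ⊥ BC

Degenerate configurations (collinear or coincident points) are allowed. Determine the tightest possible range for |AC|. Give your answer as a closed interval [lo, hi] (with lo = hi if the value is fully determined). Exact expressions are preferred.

|AB| ∈ {26}
|BC| ∈ {2}
|AC| ∈ {2·√(170)}

|AC| = 2·√(170)  (≈ 26.0768)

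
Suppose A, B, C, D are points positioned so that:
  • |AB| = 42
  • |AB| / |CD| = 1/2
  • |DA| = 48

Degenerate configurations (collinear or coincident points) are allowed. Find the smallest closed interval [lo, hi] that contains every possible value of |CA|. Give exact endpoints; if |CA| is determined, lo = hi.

|AB| ∈ {42}
|AD| ∈ {48}
|CD| ∈ {84}
|BD| ∈ [6, 90]
|AC| ∈ [36, 132]
|BC| ∈ [0, 174]

|CA| ∈ [36, 132]  (≈ [36.0000, 132.0000])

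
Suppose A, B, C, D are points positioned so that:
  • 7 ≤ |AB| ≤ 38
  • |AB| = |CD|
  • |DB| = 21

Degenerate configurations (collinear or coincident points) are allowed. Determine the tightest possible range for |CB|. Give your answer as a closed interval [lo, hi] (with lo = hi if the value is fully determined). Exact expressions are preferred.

|AB| ∈ [7, 38]
|BD| ∈ {21}
|CD| ∈ [7, 38]
|AD| ∈ [0, 59]
|BC| ∈ [0, 59]
|AC| ∈ [0, 97]

|CB| ∈ [0, 59]  (≈ [0.0000, 59.0000])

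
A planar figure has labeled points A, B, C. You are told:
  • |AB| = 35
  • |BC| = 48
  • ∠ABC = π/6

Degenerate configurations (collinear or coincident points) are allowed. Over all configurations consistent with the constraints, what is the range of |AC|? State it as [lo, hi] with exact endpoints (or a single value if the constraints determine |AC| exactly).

|AB| ∈ {35}
|BC| ∈ {48}
|AC| ∈ {√(3529 - 1680·√(3))}

|AC| = √(3529 - 1680·√(3))  (≈ 24.8828)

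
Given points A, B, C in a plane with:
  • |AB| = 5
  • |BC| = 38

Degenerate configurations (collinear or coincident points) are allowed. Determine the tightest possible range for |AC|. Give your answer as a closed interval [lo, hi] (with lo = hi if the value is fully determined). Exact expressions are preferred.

|AC| ∈ [33, 43]  (≈ [33.0000, 43.0000])

|AB| ∈ {5}
|BC| ∈ {38}
|AC| ∈ [33, 43]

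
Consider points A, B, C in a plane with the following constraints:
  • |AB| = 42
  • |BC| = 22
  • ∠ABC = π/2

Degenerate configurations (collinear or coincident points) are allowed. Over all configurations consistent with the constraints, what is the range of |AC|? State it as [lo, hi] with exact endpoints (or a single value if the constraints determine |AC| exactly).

|AB| ∈ {42}
|BC| ∈ {22}
|AC| ∈ {2·√(562)}

|AC| = 2·√(562)  (≈ 47.4131)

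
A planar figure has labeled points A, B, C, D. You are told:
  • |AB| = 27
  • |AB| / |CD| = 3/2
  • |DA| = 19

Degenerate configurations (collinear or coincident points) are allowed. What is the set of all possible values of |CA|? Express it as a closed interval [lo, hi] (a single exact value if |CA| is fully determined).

|CA| ∈ [1, 37]  (≈ [1.0000, 37.0000])

|AB| ∈ {27}
|AD| ∈ {19}
|CD| ∈ {18}
|BD| ∈ [8, 46]
|AC| ∈ [1, 37]
|BC| ∈ [0, 64]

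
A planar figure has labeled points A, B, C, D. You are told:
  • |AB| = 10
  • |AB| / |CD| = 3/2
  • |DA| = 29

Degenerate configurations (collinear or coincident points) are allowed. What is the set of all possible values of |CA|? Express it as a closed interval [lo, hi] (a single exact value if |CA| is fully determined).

|AB| ∈ {10}
|AD| ∈ {29}
|CD| ∈ {20/3}
|BD| ∈ [19, 39]
|AC| ∈ [67/3, 107/3]
|BC| ∈ [37/3, 137/3]

|CA| ∈ [67/3, 107/3]  (≈ [22.3333, 35.6667])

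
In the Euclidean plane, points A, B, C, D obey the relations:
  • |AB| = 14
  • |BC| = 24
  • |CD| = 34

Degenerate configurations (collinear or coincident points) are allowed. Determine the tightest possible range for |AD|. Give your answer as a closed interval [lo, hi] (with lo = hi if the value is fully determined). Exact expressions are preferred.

|AB| ∈ {14}
|BC| ∈ {24}
|CD| ∈ {34}
|AC| ∈ [10, 38]
|BD| ∈ [10, 58]
|AD| ∈ [0, 72]

|AD| ∈ [0, 72]  (≈ [0.0000, 72.0000])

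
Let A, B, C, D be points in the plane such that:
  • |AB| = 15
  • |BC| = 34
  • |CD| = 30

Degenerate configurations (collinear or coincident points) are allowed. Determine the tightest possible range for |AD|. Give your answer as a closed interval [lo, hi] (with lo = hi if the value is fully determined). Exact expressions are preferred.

|AD| ∈ [0, 79]  (≈ [0.0000, 79.0000])

|AB| ∈ {15}
|BC| ∈ {34}
|CD| ∈ {30}
|AC| ∈ [19, 49]
|BD| ∈ [4, 64]
|AD| ∈ [0, 79]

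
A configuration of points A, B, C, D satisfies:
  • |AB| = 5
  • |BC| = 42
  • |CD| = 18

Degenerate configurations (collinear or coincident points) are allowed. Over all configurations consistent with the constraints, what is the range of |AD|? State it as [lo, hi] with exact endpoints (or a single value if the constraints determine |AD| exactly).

|AD| ∈ [19, 65]  (≈ [19.0000, 65.0000])

|AB| ∈ {5}
|BC| ∈ {42}
|CD| ∈ {18}
|AC| ∈ [37, 47]
|BD| ∈ [24, 60]
|AD| ∈ [19, 65]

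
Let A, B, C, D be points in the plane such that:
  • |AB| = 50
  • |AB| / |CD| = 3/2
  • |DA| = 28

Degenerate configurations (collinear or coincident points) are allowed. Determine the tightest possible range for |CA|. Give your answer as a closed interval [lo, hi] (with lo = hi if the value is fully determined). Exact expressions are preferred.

|AB| ∈ {50}
|AD| ∈ {28}
|CD| ∈ {100/3}
|BD| ∈ [22, 78]
|AC| ∈ [16/3, 184/3]
|BC| ∈ [0, 334/3]

|CA| ∈ [16/3, 184/3]  (≈ [5.3333, 61.3333])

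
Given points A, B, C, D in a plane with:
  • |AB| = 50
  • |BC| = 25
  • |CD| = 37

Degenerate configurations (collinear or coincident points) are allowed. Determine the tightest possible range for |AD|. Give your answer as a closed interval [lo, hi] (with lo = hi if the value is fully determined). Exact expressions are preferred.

|AB| ∈ {50}
|BC| ∈ {25}
|CD| ∈ {37}
|AC| ∈ [25, 75]
|BD| ∈ [12, 62]
|AD| ∈ [0, 112]

|AD| ∈ [0, 112]  (≈ [0.0000, 112.0000])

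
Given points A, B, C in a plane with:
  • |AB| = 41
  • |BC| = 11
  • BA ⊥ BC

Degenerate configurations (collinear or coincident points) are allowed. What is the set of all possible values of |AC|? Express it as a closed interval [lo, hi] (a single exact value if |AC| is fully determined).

|AB| ∈ {41}
|BC| ∈ {11}
|AC| ∈ {√(1802)}

|AC| = √(1802)  (≈ 42.4500)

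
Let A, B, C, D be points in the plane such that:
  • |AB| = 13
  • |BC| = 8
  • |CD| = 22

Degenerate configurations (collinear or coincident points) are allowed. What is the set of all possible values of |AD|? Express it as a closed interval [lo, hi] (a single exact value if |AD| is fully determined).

|AD| ∈ [1, 43]  (≈ [1.0000, 43.0000])

|AB| ∈ {13}
|BC| ∈ {8}
|CD| ∈ {22}
|AC| ∈ [5, 21]
|BD| ∈ [14, 30]
|AD| ∈ [1, 43]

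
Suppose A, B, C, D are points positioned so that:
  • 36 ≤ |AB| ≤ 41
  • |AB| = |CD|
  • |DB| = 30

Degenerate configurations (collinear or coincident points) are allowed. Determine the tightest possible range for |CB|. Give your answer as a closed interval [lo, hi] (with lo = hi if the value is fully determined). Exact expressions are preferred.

|AB| ∈ [36, 41]
|BD| ∈ {30}
|CD| ∈ [36, 41]
|AD| ∈ [6, 71]
|BC| ∈ [6, 71]
|AC| ∈ [0, 112]

|CB| ∈ [6, 71]  (≈ [6.0000, 71.0000])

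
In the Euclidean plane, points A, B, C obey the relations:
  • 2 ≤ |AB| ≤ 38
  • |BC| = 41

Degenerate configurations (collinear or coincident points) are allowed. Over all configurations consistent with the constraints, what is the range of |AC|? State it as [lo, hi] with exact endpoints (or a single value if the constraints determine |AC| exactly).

|AC| ∈ [3, 79]  (≈ [3.0000, 79.0000])

|AB| ∈ [2, 38]
|BC| ∈ {41}
|AC| ∈ [3, 79]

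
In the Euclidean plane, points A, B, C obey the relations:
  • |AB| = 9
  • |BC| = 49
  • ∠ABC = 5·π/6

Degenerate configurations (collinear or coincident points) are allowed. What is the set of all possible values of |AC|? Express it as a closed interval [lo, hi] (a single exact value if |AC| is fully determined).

|AB| ∈ {9}
|BC| ∈ {49}
|AC| ∈ {√(441·√(3) + 2482)}

|AC| = √(441·√(3) + 2482)  (≈ 56.9722)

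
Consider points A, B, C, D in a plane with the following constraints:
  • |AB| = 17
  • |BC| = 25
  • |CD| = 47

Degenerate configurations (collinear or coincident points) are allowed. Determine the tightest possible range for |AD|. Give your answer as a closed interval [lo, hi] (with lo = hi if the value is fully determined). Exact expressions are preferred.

|AB| ∈ {17}
|BC| ∈ {25}
|CD| ∈ {47}
|AC| ∈ [8, 42]
|BD| ∈ [22, 72]
|AD| ∈ [5, 89]

|AD| ∈ [5, 89]  (≈ [5.0000, 89.0000])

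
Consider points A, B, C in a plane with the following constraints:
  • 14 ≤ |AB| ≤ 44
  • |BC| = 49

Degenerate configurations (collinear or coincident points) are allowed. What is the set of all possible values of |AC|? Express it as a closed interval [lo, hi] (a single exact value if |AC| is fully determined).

|AC| ∈ [5, 93]  (≈ [5.0000, 93.0000])

|AB| ∈ [14, 44]
|BC| ∈ {49}
|AC| ∈ [5, 93]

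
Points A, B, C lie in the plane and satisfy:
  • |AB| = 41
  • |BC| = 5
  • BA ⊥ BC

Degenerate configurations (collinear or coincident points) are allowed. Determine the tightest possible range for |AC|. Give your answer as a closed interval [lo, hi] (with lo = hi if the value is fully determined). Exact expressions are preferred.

|AC| = √(1706)  (≈ 41.3038)

|AB| ∈ {41}
|BC| ∈ {5}
|AC| ∈ {√(1706)}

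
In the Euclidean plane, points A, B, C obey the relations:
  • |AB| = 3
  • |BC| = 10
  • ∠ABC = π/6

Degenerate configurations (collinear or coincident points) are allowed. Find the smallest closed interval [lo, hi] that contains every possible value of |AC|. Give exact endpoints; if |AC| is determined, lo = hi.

|AC| = √(109 - 30·√(3))  (≈ 7.5524)

|AB| ∈ {3}
|BC| ∈ {10}
|AC| ∈ {√(109 - 30·√(3))}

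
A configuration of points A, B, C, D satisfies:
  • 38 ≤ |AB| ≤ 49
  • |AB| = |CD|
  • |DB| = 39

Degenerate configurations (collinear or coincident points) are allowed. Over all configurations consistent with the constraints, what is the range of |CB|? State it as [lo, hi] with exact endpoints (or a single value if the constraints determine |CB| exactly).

|AB| ∈ [38, 49]
|BD| ∈ {39}
|CD| ∈ [38, 49]
|AD| ∈ [0, 88]
|BC| ∈ [0, 88]
|AC| ∈ [0, 137]

|CB| ∈ [0, 88]  (≈ [0.0000, 88.0000])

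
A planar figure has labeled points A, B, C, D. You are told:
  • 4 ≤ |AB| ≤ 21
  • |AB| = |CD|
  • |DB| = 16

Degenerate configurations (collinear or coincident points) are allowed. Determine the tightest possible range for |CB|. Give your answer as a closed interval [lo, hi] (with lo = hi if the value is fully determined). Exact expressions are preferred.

|AB| ∈ [4, 21]
|BD| ∈ {16}
|CD| ∈ [4, 21]
|AD| ∈ [0, 37]
|BC| ∈ [0, 37]
|AC| ∈ [0, 58]

|CB| ∈ [0, 37]  (≈ [0.0000, 37.0000])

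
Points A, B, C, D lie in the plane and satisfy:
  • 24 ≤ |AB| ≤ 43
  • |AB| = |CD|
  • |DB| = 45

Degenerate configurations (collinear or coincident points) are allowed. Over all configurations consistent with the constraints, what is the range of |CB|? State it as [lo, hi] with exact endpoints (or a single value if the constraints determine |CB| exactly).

|CB| ∈ [2, 88]  (≈ [2.0000, 88.0000])

|AB| ∈ [24, 43]
|BD| ∈ {45}
|CD| ∈ [24, 43]
|AD| ∈ [2, 88]
|BC| ∈ [2, 88]
|AC| ∈ [0, 131]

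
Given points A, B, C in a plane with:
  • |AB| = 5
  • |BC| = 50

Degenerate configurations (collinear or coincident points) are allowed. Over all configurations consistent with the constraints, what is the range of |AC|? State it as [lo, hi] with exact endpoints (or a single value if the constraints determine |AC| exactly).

|AC| ∈ [45, 55]  (≈ [45.0000, 55.0000])

|AB| ∈ {5}
|BC| ∈ {50}
|AC| ∈ [45, 55]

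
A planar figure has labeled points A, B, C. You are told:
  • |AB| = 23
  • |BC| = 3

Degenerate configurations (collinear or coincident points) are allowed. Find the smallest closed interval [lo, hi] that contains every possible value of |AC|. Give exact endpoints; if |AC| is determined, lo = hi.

|AB| ∈ {23}
|BC| ∈ {3}
|AC| ∈ [20, 26]

|AC| ∈ [20, 26]  (≈ [20.0000, 26.0000])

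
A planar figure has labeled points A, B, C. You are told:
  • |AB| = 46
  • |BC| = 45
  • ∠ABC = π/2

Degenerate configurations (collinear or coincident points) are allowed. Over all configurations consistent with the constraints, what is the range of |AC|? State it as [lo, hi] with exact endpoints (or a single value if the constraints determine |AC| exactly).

|AC| = √(4141)  (≈ 64.3506)

|AB| ∈ {46}
|BC| ∈ {45}
|AC| ∈ {√(4141)}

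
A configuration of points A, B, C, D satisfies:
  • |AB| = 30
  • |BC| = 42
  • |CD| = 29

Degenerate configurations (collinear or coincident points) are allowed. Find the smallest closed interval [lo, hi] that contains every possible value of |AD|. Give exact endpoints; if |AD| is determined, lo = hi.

|AB| ∈ {30}
|BC| ∈ {42}
|CD| ∈ {29}
|AC| ∈ [12, 72]
|BD| ∈ [13, 71]
|AD| ∈ [0, 101]

|AD| ∈ [0, 101]  (≈ [0.0000, 101.0000])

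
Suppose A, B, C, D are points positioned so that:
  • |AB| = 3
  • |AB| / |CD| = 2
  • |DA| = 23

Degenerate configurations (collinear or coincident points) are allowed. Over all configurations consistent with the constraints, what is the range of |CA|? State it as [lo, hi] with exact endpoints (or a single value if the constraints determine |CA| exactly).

|AB| ∈ {3}
|AD| ∈ {23}
|CD| ∈ {3/2}
|BD| ∈ [20, 26]
|AC| ∈ [43/2, 49/2]
|BC| ∈ [37/2, 55/2]

|CA| ∈ [43/2, 49/2]  (≈ [21.5000, 24.5000])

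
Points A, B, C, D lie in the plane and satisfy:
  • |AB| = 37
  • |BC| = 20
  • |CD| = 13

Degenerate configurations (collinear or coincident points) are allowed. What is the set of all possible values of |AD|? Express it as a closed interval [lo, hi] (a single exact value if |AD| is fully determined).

|AB| ∈ {37}
|BC| ∈ {20}
|CD| ∈ {13}
|AC| ∈ [17, 57]
|BD| ∈ [7, 33]
|AD| ∈ [4, 70]

|AD| ∈ [4, 70]  (≈ [4.0000, 70.0000])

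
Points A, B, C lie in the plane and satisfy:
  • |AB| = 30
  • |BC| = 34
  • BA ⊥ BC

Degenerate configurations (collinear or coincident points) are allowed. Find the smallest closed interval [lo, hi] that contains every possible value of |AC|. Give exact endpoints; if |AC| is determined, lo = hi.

|AC| = 2·√(514)  (≈ 45.3431)

|AB| ∈ {30}
|BC| ∈ {34}
|AC| ∈ {2·√(514)}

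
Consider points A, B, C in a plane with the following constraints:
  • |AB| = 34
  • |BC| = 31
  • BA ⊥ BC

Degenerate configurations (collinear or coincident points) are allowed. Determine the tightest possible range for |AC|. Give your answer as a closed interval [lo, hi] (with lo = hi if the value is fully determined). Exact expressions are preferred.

|AB| ∈ {34}
|BC| ∈ {31}
|AC| ∈ {√(2117)}

|AC| = √(2117)  (≈ 46.0109)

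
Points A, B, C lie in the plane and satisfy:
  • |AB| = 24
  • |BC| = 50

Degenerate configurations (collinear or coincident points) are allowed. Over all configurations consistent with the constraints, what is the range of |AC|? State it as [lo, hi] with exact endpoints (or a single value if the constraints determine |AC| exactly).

|AC| ∈ [26, 74]  (≈ [26.0000, 74.0000])

|AB| ∈ {24}
|BC| ∈ {50}
|AC| ∈ [26, 74]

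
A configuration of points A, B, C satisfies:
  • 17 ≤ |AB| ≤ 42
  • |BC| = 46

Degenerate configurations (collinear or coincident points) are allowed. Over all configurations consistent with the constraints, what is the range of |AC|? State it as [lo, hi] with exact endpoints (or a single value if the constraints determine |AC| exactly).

|AC| ∈ [4, 88]  (≈ [4.0000, 88.0000])

|AB| ∈ [17, 42]
|BC| ∈ {46}
|AC| ∈ [4, 88]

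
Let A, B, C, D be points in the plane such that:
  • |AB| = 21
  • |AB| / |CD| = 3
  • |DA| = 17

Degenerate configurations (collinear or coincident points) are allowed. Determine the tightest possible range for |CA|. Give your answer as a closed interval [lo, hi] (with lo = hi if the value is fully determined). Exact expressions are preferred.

|AB| ∈ {21}
|AD| ∈ {17}
|CD| ∈ {7}
|BD| ∈ [4, 38]
|AC| ∈ [10, 24]
|BC| ∈ [0, 45]

|CA| ∈ [10, 24]  (≈ [10.0000, 24.0000])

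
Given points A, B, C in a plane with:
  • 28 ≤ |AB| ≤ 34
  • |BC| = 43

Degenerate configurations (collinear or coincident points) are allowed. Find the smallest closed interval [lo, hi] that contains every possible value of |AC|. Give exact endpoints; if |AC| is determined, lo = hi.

|AB| ∈ [28, 34]
|BC| ∈ {43}
|AC| ∈ [9, 77]

|AC| ∈ [9, 77]  (≈ [9.0000, 77.0000])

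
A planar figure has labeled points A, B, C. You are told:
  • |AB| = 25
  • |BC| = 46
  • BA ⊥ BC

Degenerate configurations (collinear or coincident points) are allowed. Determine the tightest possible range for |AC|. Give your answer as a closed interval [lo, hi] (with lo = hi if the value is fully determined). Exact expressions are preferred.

|AC| = √(2741)  (≈ 52.3546)

|AB| ∈ {25}
|BC| ∈ {46}
|AC| ∈ {√(2741)}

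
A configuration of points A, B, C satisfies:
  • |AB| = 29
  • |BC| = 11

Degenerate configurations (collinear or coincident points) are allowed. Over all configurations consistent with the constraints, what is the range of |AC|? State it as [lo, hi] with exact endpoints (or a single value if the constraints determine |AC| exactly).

|AC| ∈ [18, 40]  (≈ [18.0000, 40.0000])

|AB| ∈ {29}
|BC| ∈ {11}
|AC| ∈ [18, 40]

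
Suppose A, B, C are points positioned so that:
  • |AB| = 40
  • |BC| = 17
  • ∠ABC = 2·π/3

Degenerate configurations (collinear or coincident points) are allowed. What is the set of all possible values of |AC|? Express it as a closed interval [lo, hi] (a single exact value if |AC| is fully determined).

|AB| ∈ {40}
|BC| ∈ {17}
|AC| ∈ {√(2569)}

|AC| = √(2569)  (≈ 50.6853)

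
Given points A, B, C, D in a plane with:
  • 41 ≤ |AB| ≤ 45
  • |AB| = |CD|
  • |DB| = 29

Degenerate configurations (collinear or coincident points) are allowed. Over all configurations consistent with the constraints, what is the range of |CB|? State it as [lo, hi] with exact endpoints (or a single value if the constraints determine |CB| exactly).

|CB| ∈ [12, 74]  (≈ [12.0000, 74.0000])

|AB| ∈ [41, 45]
|BD| ∈ {29}
|CD| ∈ [41, 45]
|AD| ∈ [12, 74]
|BC| ∈ [12, 74]
|AC| ∈ [0, 119]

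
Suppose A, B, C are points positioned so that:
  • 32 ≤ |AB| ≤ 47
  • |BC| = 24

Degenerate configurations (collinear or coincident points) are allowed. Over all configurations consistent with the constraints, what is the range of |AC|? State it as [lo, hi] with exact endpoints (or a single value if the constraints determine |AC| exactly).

|AB| ∈ [32, 47]
|BC| ∈ {24}
|AC| ∈ [8, 71]

|AC| ∈ [8, 71]  (≈ [8.0000, 71.0000])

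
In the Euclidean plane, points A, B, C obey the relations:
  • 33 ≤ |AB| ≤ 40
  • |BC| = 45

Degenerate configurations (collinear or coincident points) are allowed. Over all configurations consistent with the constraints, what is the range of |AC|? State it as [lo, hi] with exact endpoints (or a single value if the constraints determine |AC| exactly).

|AC| ∈ [5, 85]  (≈ [5.0000, 85.0000])

|AB| ∈ [33, 40]
|BC| ∈ {45}
|AC| ∈ [5, 85]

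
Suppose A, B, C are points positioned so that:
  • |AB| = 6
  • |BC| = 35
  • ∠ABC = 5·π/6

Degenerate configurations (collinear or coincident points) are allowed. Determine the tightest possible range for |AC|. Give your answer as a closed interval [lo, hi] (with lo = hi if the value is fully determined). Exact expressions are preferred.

|AB| ∈ {6}
|BC| ∈ {35}
|AC| ∈ {√(210·√(3) + 1261)}

|AC| = √(210·√(3) + 1261)  (≈ 40.3079)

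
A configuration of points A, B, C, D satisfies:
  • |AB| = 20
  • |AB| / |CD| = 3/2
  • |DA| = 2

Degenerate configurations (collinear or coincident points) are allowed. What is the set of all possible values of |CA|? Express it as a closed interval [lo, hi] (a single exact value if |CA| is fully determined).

|AB| ∈ {20}
|AD| ∈ {2}
|CD| ∈ {40/3}
|BD| ∈ [18, 22]
|AC| ∈ [34/3, 46/3]
|BC| ∈ [14/3, 106/3]

|CA| ∈ [34/3, 46/3]  (≈ [11.3333, 15.3333])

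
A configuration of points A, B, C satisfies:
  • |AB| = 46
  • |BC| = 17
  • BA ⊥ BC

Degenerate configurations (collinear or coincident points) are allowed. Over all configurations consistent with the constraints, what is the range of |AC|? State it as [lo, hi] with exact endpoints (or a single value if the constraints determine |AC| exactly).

|AC| = √(2405)  (≈ 49.0408)

|AB| ∈ {46}
|BC| ∈ {17}
|AC| ∈ {√(2405)}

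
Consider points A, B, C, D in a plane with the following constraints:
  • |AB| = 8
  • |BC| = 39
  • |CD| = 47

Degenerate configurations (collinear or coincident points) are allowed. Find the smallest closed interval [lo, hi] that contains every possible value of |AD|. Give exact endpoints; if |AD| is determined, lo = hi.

|AB| ∈ {8}
|BC| ∈ {39}
|CD| ∈ {47}
|AC| ∈ [31, 47]
|BD| ∈ [8, 86]
|AD| ∈ [0, 94]

|AD| ∈ [0, 94]  (≈ [0.0000, 94.0000])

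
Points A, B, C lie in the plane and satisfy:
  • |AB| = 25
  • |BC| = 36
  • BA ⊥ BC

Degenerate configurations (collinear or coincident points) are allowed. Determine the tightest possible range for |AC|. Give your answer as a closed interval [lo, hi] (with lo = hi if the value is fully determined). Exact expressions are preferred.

|AB| ∈ {25}
|BC| ∈ {36}
|AC| ∈ {√(1921)}

|AC| = √(1921)  (≈ 43.8292)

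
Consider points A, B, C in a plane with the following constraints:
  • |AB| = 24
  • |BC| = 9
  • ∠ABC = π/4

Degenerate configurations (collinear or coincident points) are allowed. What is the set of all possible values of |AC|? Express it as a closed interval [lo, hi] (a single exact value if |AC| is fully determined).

|AC| = 3·√(73 - 24·√(2))  (≈ 18.7491)

|AB| ∈ {24}
|BC| ∈ {9}
|AC| ∈ {3·√(73 - 24·√(2))}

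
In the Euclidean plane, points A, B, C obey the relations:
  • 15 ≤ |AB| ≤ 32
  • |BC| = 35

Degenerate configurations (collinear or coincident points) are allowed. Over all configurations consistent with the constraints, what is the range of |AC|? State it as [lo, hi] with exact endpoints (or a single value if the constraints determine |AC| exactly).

|AB| ∈ [15, 32]
|BC| ∈ {35}
|AC| ∈ [3, 67]

|AC| ∈ [3, 67]  (≈ [3.0000, 67.0000])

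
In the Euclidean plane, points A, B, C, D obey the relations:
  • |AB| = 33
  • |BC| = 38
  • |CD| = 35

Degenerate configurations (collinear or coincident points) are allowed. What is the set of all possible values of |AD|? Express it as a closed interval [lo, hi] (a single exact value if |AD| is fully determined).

|AB| ∈ {33}
|BC| ∈ {38}
|CD| ∈ {35}
|AC| ∈ [5, 71]
|BD| ∈ [3, 73]
|AD| ∈ [0, 106]

|AD| ∈ [0, 106]  (≈ [0.0000, 106.0000])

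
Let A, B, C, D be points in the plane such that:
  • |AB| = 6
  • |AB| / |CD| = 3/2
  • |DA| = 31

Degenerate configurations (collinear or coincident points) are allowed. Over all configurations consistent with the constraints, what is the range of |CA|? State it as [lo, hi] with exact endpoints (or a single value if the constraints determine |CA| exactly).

|CA| ∈ [27, 35]  (≈ [27.0000, 35.0000])

|AB| ∈ {6}
|AD| ∈ {31}
|CD| ∈ {4}
|BD| ∈ [25, 37]
|AC| ∈ [27, 35]
|BC| ∈ [21, 41]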